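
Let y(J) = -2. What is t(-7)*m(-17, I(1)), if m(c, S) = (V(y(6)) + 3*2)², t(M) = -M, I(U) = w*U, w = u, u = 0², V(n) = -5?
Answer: 7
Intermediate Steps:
u = 0
w = 0
I(U) = 0 (I(U) = 0*U = 0)
m(c, S) = 1 (m(c, S) = (-5 + 3*2)² = (-5 + 6)² = 1² = 1)
t(-7)*m(-17, I(1)) = -1*(-7)*1 = 7*1 = 7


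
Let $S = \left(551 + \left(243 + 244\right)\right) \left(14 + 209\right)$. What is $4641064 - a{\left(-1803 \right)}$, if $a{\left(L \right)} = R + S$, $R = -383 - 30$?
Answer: $4410003$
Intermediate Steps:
$R = -413$ ($R = -383 - 30 = -413$)
$S = 231474$ ($S = \left(551 + 487\right) 223 = 1038 \cdot 223 = 231474$)
$a{\left(L \right)} = 231061$ ($a{\left(L \right)} = -413 + 231474 = 231061$)
$4641064 - a{\left(-1803 \right)} = 4641064 - 231061 = 4410003$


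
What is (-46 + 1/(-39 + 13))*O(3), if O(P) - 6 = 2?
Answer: -4788/13 ≈ -368.31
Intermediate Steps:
O(P) = 8 (O(P) = 6 + 2 = 8)
(-46 + 1/(-39 + 13))*O(3) = (-46 + 1/(-39 + 13))*8 = (-46 + 1/(-26))*8 = (-46 - 1/26)*8 = -1197/26*8 = -4788/13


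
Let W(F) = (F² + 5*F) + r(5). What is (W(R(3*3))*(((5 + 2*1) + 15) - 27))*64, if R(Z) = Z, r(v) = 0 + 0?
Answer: -40320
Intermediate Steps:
r(v) = 0
W(F) = F² + 5*F (W(F) = (F² + 5*F) + 0 = F² + 5*F)
(W(R(3*3))*(((5 + 2*1) + 15) - 27))*64 = (((3*3)*(5 + 3*3))*(((5 + 2*1) + 15) - 27))*64 = ((9*(5 + 9))*(((5 + 2) + 15) - 27))*64 = ((9*14)*((7 + 15) - 27))*64 = (126*(22 - 27))*64 = (126*(-5))*64 = -630*64 = -40320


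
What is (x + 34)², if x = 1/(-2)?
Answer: 4489/4 ≈ 1122.3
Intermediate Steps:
x = -½ ≈ -0.50000
(x + 34)² = (-½ + 34)² = (67/2)² = 4489/4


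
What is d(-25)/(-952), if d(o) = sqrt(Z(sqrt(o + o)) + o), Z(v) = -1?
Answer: -I*sqrt(26)/952 ≈ -0.0053561*I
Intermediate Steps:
d(o) = sqrt(-1 + o)
d(-25)/(-952) = sqrt(-1 - 25)/(-952) = sqrt(-26)*(-1/952) = (I*sqrt(26))*(-1/952) = -I*sqrt(26)/952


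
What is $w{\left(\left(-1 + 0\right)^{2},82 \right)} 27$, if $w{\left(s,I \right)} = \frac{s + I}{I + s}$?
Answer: $27$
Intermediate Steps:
$w{\left(s,I \right)} = 1$ ($w{\left(s,I \right)} = \frac{I + s}{I + s} = 1$)
$w{\left(\left(-1 + 0\right)^{2},82 \right)} 27 = 1 \cdot 27 = 27$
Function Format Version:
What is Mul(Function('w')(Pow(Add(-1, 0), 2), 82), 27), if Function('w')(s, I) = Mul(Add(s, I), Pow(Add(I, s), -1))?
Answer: 27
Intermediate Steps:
Function('w')(s, I) = 1 (Function('w')(s, I) = Mul(Add(I, s), Pow(Add(I, s), -1)) = 1)
Mul(Function('w')(Pow(Add(-1, 0), 2), 82), 27) = Mul(1, 27) = 27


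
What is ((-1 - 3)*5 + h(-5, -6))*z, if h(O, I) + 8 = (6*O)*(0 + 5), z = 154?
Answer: -27412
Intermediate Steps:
h(O, I) = -8 + 30*O (h(O, I) = -8 + (6*O)*(0 + 5) = -8 + (6*O)*5 = -8 + 30*O)
((-1 - 3)*5 + h(-5, -6))*z = ((-1 - 3)*5 + (-8 + 30*(-5)))*154 = (-4*5 + (-8 - 150))*154 = (-20 - 158)*154 = -178*154 = -27412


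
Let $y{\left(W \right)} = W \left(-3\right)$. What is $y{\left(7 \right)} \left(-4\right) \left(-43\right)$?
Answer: $-3612$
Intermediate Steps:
$y{\left(W \right)} = - 3 W$
$y{\left(7 \right)} \left(-4\right) \left(-43\right) = \left(-3\right) 7 \left(-4\right) \left(-43\right) = \left(-21\right) \left(-4\right) \left(-43\right) = 84 \left(-43\right) = -3612$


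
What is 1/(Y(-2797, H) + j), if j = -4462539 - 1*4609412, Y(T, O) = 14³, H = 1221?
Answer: -1/9069207 ≈ -1.1026e-7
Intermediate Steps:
Y(T, O) = 2744
j = -9071951 (j = -4462539 - 4609412 = -9071951)
1/(Y(-2797, H) + j) = 1/(2744 - 9071951) = 1/(-9069207) = -1/9069207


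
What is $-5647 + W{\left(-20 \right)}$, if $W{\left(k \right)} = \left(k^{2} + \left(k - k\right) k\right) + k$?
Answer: $-5267$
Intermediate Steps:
$W{\left(k \right)} = k + k^{2}$ ($W{\left(k \right)} = \left(k^{2} + 0 k\right) + k = \left(k^{2} + 0\right) + k = k^{2} + k = k + k^{2}$)
$-5647 + W{\left(-20 \right)} = -5647 - 20 \left(1 - 20\right) = -5647 - -380 = -5647 + 380 = -5267$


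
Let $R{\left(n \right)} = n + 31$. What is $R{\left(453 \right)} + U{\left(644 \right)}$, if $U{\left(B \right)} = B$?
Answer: $1128$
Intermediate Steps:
$R{\left(n \right)} = 31 + n$
$R{\left(453 \right)} + U{\left(644 \right)} = \left(31 + 453\right) + 644 = 484 + 644 = 1128$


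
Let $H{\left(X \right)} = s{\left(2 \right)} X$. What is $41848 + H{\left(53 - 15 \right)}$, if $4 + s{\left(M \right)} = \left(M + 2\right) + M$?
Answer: $41924$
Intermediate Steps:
$s{\left(M \right)} = -2 + 2 M$ ($s{\left(M \right)} = -4 + \left(\left(M + 2\right) + M\right) = -4 + \left(\left(2 + M\right) + M\right) = -4 + \left(2 + 2 M\right) = -2 + 2 M$)
$H{\left(X \right)} = 2 X$ ($H{\left(X \right)} = \left(-2 + 2 \cdot 2\right) X = \left(-2 + 4\right) X = 2 X$)
$41848 + H{\left(53 - 15 \right)} = 41848 + 2 \left(53 - 15\right) = 41848 + 2 \cdot 38 = 41848 + 76 = 41924$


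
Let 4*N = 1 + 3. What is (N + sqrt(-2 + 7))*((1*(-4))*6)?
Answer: -24 - 24*sqrt(5) ≈ -77.666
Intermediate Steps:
N = 1 (N = (1 + 3)/4 = (1/4)*4 = 1)
(N + sqrt(-2 + 7))*((1*(-4))*6) = (1 + sqrt(-2 + 7))*((1*(-4))*6) = (1 + sqrt(5))*(-4*6) = (1 + sqrt(5))*(-24) = -24 - 24*sqrt(5)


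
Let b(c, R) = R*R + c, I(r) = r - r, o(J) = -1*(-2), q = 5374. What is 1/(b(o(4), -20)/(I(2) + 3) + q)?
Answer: 1/5508 ≈ 0.00018155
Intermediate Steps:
o(J) = 2
I(r) = 0
b(c, R) = c + R² (b(c, R) = R² + c = c + R²)
1/(b(o(4), -20)/(I(2) + 3) + q) = 1/((2 + (-20)²)/(0 + 3) + 5374) = 1/((2 + 400)/3 + 5374) = 1/(402*(⅓) + 5374) = 1/(134 + 5374) = 1/5508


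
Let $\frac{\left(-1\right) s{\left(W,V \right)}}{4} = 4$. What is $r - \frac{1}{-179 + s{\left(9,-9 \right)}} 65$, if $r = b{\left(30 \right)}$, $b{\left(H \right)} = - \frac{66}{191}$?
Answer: $- \frac{7}{573} \approx -0.012216$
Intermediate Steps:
$b{\left(H \right)} = - \frac{66}{191}$ ($b{\left(H \right)} = \left(-66\right) \frac{1}{191} = - \frac{66}{191}$)
$r = - \frac{66}{191} \approx -0.34555$
$s{\left(W,V \right)} = -16$ ($s{\left(W,V \right)} = \left(-4\right) 4 = -16$)
$r - \frac{1}{-179 + s{\left(9,-9 \right)}} 65 = - \frac{66}{191} - \frac{1}{-179 - 16} \cdot 65 = - \frac{66}{191} - \frac{1}{-195} \cdot 65 = - \frac{66}{191} - \left(- \frac{1}{195}\right) 65 = - \frac{66}{191} - - \frac{1}{3} = - \frac{66}{191} + \frac{1}{3} = - \frac{7}{573}$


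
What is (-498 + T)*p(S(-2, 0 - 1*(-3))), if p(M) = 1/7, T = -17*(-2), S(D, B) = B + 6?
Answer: -464/7 ≈ -66.286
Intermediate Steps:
S(D, B) = 6 + B
T = 34
p(M) = ⅐ (p(M) = 1*(⅐) = ⅐)
(-498 + T)*p(S(-2, 0 - 1*(-3))) = (-498 + 34)*(⅐) = -464*⅐ = -464/7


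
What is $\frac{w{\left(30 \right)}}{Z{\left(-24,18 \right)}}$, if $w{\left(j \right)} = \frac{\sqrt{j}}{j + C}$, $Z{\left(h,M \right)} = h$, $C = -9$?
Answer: $- \frac{\sqrt{30}}{504} \approx -0.010868$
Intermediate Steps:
$w{\left(j \right)} = \frac{\sqrt{j}}{-9 + j}$ ($w{\left(j \right)} = \frac{\sqrt{j}}{j - 9} = \frac{\sqrt{j}}{-9 + j}$)
$\frac{w{\left(30 \right)}}{Z{\left(-24,18 \right)}} = \frac{\sqrt{30} \frac{1}{-9 + 30}}{-24} = \frac{\sqrt{30}}{21} \left(- \frac{1}{24}\right) = - \frac{\sqrt{30}}{504}$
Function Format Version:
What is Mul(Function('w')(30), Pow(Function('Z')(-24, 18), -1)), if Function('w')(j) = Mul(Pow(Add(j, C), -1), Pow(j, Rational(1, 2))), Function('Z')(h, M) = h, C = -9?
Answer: Mul(Rational(-1, 504), Pow(30, Rational(1, 2))) ≈ -0.010868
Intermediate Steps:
Function('w')(j) = Mul(Pow(j, Rational(1, 2)), Pow(Add(-9, j), -1)) (Function('w')(j) = Mul(Pow(Add(j, -9), -1), Pow(j, Rational(1, 2))) = Mul(Pow(Add(-9, j), -1), Pow(j, Rational(1, 2))) = Mul(Pow(j, Rational(1, 2)), Pow(Add(-9, j), -1)))
Mul(Function('w')(30), Pow(Function('Z')(-24, 18), -1)) = Mul(Mul(Pow(30, Rational(1, 2)), Pow(Add(-9, 30), -1)), Pow(-24, -1)) = Mul(Mul(Pow(30, Rational(1, 2)), Pow(21, -1)), Rational(-1, 24)) = Mul(Mul(Pow(30, Rational(1, 2)), Rational(1, 21)), Rational(-1, 24)) = Mul(Mul(Rational(1, 21), Pow(30, Rational(1, 2))), Rational(-1, 24)) = Mul(Rational(-1, 504), Pow(30, Rational(1, 2)))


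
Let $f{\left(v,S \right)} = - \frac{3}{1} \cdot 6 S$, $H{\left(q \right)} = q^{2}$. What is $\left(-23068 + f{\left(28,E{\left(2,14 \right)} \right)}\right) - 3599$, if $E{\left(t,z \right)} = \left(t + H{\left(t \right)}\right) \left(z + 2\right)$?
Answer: $-28395$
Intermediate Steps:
$E{\left(t,z \right)} = \left(2 + z\right) \left(t + t^{2}\right)$ ($E{\left(t,z \right)} = \left(t + t^{2}\right) \left(z + 2\right) = \left(t + t^{2}\right) \left(2 + z\right) = \left(2 + z\right) \left(t + t^{2}\right)$)
$f{\left(v,S \right)} = - 18 S$ ($f{\left(v,S \right)} = \left(-3\right) 1 \cdot 6 S = \left(-3\right) 6 S = - 18 S$)
$\left(-23068 + f{\left(28,E{\left(2,14 \right)} \right)}\right) - 3599 = \left(-23068 - 18 \cdot 2 \left(2 + 14 + 2 \cdot 2 + 2 \cdot 14\right)\right) - 3599 = \left(-23068 - 18 \cdot 2 \left(2 + 14 + 4 + 28\right)\right) - 3599 = \left(-23068 - 18 \cdot 2 \cdot 48\right) - 3599 = \left(-23068 - 1728\right) - 3599 = -24796 - 3599 = -28395$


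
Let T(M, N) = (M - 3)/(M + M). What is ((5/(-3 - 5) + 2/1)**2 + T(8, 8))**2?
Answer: 19881/4096 ≈ 4.8538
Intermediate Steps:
T(M, N) = (-3 + M)/(2*M) (T(M, N) = (-3 + M)/((2*M)) = (-3 + M)*(1/(2*M)) = (-3 + M)/(2*M))
((5/(-3 - 5) + 2/1)**2 + T(8, 8))**2 = ((5/(-3 - 5) + 2/1)**2 + (1/2)*(-3 + 8)/8)**2 = ((5/(-8) + 2*1)**2 + (1/2)*(1/8)*5)**2 = ((5*(-1/8) + 2)**2 + 5/16)**2 = ((-5/8 + 2)**2 + 5/16)**2 = ((11/8)**2 + 5/16)**2 = (121/64 + 5/16)**2 = (141/64)**2 = 19881/4096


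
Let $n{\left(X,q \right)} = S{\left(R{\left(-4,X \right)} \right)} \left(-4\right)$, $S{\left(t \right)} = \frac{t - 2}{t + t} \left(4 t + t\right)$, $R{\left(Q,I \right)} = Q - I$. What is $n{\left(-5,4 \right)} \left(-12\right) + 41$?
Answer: $-79$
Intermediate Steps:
$S{\left(t \right)} = -5 + \frac{5 t}{2}$ ($S{\left(t \right)} = \frac{-2 + t}{2 t} 5 t = -5 + \frac{5 t}{2}$)
$n{\left(X,q \right)} = 60 + 10 X$ ($n{\left(X,q \right)} = \left(-5 + \frac{5 \left(-4 - X\right)}{2}\right) \left(-4\right) = \left(-5 - \left(10 + \frac{5 X}{2}\right)\right) \left(-4\right) = \left(-15 - \frac{5 X}{2}\right) \left(-4\right) = 60 + 10 X$)
$n{\left(-5,4 \right)} \left(-12\right) + 41 = \left(60 + 10 \left(-5\right)\right) \left(-12\right) + 41 = \left(60 - 50\right) \left(-12\right) + 41 = 10 \left(-12\right) + 41 = -120 + 41 = -79$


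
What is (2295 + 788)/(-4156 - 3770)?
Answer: -3083/7926 ≈ -0.38897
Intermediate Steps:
(2295 + 788)/(-4156 - 3770) = 3083/(-7926) = 3083*(-1/7926) = -3083/7926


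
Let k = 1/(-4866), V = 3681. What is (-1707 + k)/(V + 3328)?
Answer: -8306263/34105794 ≈ -0.24354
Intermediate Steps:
k = -1/4866 ≈ -0.00020551
(-1707 + k)/(V + 3328) = (-1707 - 1/4866)/(3681 + 3328) = -8306263/4866/7009 = -8306263/4866*1/7009 = -8306263/34105794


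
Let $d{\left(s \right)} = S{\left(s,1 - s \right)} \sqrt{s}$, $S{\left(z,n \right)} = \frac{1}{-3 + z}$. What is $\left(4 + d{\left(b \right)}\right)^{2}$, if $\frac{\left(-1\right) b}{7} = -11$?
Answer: $\frac{\left(296 + \sqrt{77}\right)^{2}}{5476} \approx 16.963$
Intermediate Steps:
$b = 77$ ($b = \left(-7\right) \left(-11\right) = 77$)
$d{\left(s \right)} = \frac{\sqrt{s}}{-3 + s}$
$\left(4 + d{\left(b \right)}\right)^{2} = \left(4 + \frac{\sqrt{77}}{-3 + 77}\right)^{2} = \left(4 + \frac{\sqrt{77}}{74}\right)^{2}$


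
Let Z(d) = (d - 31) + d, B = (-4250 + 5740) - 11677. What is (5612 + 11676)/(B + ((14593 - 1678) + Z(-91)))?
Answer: 17288/2515 ≈ 6.8740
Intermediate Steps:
B = -10187 (B = 1490 - 11677 = -10187)
Z(d) = -31 + 2*d (Z(d) = (-31 + d) + d = -31 + 2*d)
(5612 + 11676)/(B + ((14593 - 1678) + Z(-91))) = (5612 + 11676)/(-10187 + ((14593 - 1678) + (-31 + 2*(-91)))) = 17288/(-10187 + (12915 + (-31 - 182))) = 17288/(-10187 + (12915 - 213)) = 17288/(-10187 + 12702) = 17288/2515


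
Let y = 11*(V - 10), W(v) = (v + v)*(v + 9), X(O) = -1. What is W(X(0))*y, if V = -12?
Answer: 3872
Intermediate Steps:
W(v) = 2*v*(9 + v) (W(v) = (2*v)*(9 + v) = 2*v*(9 + v))
y = -242 (y = 11*(-12 - 10) = 11*(-22) = -242)
W(X(0))*y = (2*(-1)*(9 - 1))*(-242) = (2*(-1)*8)*(-242) = -16*(-242) = 3872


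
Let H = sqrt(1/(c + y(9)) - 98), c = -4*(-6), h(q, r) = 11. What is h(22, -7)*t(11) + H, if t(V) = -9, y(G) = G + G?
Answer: -99 + I*sqrt(172830)/42 ≈ -99.0 + 9.8983*I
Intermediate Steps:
c = 24
y(G) = 2*G
H = I*sqrt(172830)/42 (H = sqrt(1/(24 + 2*9) - 98) = sqrt(1/(24 + 18) - 98) = sqrt(1/42 - 98) = sqrt(-4115/42) = I*sqrt(172830)/42 ≈ 9.8983*I)
h(22, -7)*t(11) + H = 11*(-9) + I*sqrt(172830)/42 = -99 + I*sqrt(172830)/42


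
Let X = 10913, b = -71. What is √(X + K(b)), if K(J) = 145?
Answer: √11058 ≈ 105.16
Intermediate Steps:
√(X + K(b)) = √(10913 + 145) = √11058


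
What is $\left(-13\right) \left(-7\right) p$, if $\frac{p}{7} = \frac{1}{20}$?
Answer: $\frac{637}{20} \approx 31.85$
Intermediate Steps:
$p = \frac{7}{20} \approx 0.35$
$\left(-13\right) \left(-7\right) p = \left(-13\right) \left(-7\right) \frac{7}{20} = 91 \cdot \frac{7}{20} = \frac{637}{20}$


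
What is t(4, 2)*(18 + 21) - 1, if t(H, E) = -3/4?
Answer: -121/4 ≈ -30.250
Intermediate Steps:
t(H, E) = -¾ (t(H, E) = -3*¼ = -¾)
t(4, 2)*(18 + 21) - 1 = -3*(18 + 21)/4 - 1 = -¾*39 - 1 = -117/4 - 1 = -121/4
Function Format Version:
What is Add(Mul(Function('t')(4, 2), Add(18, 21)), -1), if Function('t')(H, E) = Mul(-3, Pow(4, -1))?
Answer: Rational(-121, 4) ≈ -30.250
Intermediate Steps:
Function('t')(H, E) = Rational(-3, 4) (Function('t')(H, E) = Mul(-3, Rational(1, 4)) = Rational(-3, 4))
Add(Mul(Function('t')(4, 2), Add(18, 21)), -1) = Add(Mul(Rational(-3, 4), Add(18, 21)), -1) = Add(Mul(Rational(-3, 4), 39), -1) = Add(Rational(-117, 4), -1) = Rational(-121, 4)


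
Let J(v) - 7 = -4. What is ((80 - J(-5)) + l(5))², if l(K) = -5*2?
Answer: 4489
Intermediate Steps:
J(v) = 3 (J(v) = 7 - 4 = 3)
l(K) = -10
((80 - J(-5)) + l(5))² = ((80 - 1*3) - 10)² = ((80 - 3) - 10)² = (77 - 10)² = 67² = 4489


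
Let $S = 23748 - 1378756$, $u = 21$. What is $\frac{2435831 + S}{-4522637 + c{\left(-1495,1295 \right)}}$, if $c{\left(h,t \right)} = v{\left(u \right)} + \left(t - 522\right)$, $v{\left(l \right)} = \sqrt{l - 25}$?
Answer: $- \frac{1221833653518}{5111813508625} - \frac{1080823 i}{10223627017250} \approx -0.23902 - 1.0572 \cdot 10^{-7} i$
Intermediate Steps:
$v{\left(l \right)} = \sqrt{-25 + l}$
$S = -1355008$
$c{\left(h,t \right)} = -522 + t + 2 i$ ($c{\left(h,t \right)} = \sqrt{-25 + 21} + \left(t - 522\right) = \sqrt{-4} + \left(-522 + t\right) = 2 i + \left(-522 + t\right) = -522 + t + 2 i$)
$\frac{2435831 + S}{-4522637 + c{\left(-1495,1295 \right)}} = \frac{2435831 - 1355008}{-4522637 + \left(-522 + 1295 + 2 i\right)} = \frac{1080823}{-4522637 + \left(773 + 2 i\right)} = \frac{1080823}{-4521864 + 2 i} = 1080823 \frac{-4521864 - 2 i}{20447254034500} = \frac{1080823 \left(-4521864 - 2 i\right)}{20447254034500}$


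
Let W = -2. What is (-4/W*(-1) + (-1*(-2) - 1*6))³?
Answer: -216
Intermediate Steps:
(-4/W*(-1) + (-1*(-2) - 1*6))³ = (-4/(-2)*(-1) + (-1*(-2) - 1*6))³ = (-4*(-½)*(-1) + (2 - 6))³ = (2*(-1) - 4)³ = (-2 - 4)³ = (-6)³ = -216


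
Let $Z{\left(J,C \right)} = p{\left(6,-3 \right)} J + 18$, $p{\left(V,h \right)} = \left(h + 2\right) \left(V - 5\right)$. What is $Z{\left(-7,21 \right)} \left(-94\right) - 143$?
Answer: $-2493$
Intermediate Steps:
$p{\left(V,h \right)} = \left(-5 + V\right) \left(2 + h\right)$ ($p{\left(V,h \right)} = \left(2 + h\right) \left(-5 + V\right) = \left(-5 + V\right) \left(2 + h\right)$)
$Z{\left(J,C \right)} = 18 - J$ ($Z{\left(J,C \right)} = \left(-10 - -15 + 2 \cdot 6 + 6 \left(-3\right)\right) J + 18 = \left(-10 + 15 + 12 - 18\right) J + 18 = - J + 18 = 18 - J$)
$Z{\left(-7,21 \right)} \left(-94\right) - 143 = \left(18 - -7\right) \left(-94\right) - 143 = \left(18 + 7\right) \left(-94\right) - 143 = 25 \left(-94\right) - 143 = -2350 - 143 = -2493$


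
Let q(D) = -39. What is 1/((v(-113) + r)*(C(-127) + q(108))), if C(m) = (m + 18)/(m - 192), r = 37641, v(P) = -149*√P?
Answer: -12007479/17503468521208 - 47531*I*√113/17503468521208 ≈ -6.8601e-7 - 2.8866e-8*I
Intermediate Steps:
C(m) = (18 + m)/(-192 + m)
1/((v(-113) + r)*(C(-127) + q(108))) = 1/((-149*I*√113 + 37641)*((18 - 127)/(-192 - 127) - 39)) = 1/((-149*I*√113 + 37641)*(-109/(-319) - 39)) = 1/((-149*I*√113 + 37641)*(-1/319*(-109) - 39)) = 1/((37641 - 149*I*√113)*(109/319 - 39)) = 1/((37641 - 149*I*√113)*(-12332/319)) = 1/(-464188812/319 + 1837468*I*√113/319)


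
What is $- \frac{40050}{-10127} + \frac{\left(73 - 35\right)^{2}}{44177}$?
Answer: $\frac{1783912238}{447380479} \approx 3.9875$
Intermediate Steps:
$- \frac{40050}{-10127} + \frac{\left(73 - 35\right)^{2}}{44177} = \left(-40050\right) \left(- \frac{1}{10127}\right) + 38^{2} \cdot \frac{1}{44177} = \frac{40050}{10127} + 1444 \cdot \frac{1}{44177} = \frac{40050}{10127} + \frac{1444}{44177} = \frac{1783912238}{447380479}$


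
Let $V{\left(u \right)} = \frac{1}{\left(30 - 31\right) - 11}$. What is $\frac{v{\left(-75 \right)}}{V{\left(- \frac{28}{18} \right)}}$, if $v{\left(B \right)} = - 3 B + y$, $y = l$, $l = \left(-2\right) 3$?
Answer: $-2628$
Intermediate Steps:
$l = -6$
$V{\left(u \right)} = - \frac{1}{12}$ ($V{\left(u \right)} = \frac{1}{-1 - 11} = \frac{1}{-12} = - \frac{1}{12}$)
$y = -6$
$v{\left(B \right)} = -6 - 3 B$ ($v{\left(B \right)} = - 3 B - 6 = -6 - 3 B$)
$\frac{v{\left(-75 \right)}}{V{\left(- \frac{28}{18} \right)}} = \frac{-6 - -225}{- \frac{1}{12}} = \left(-6 + 225\right) \left(-12\right) = 219 \left(-12\right) = -2628$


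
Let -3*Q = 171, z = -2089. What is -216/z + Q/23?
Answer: -114105/48047 ≈ -2.3749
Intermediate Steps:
Q = -57 (Q = -1/3*171 = -57)
-216/z + Q/23 = -216/(-2089) - 57/23 = -216*(-1/2089) - 57*1/23 = 216/2089 - 57/23 = -114105/48047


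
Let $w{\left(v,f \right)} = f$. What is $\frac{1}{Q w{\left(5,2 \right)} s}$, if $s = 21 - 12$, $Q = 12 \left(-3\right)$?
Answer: $- \frac{1}{648} \approx -0.0015432$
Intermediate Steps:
$Q = -36$
$s = 9$ ($s = 21 - 12 = 9$)
$\frac{1}{Q w{\left(5,2 \right)} s} = \frac{1}{\left(-36\right) 2 \cdot 9} = \frac{1}{\left(-72\right) 9} = \frac{1}{-648} = - \frac{1}{648}$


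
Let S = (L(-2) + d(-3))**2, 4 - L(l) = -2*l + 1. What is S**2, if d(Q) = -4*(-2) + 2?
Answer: 6561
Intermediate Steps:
L(l) = 3 + 2*l (L(l) = 4 - (-2*l + 1) = 4 - (1 - 2*l) = 4 + (-1 + 2*l) = 3 + 2*l)
d(Q) = 10 (d(Q) = 8 + 2 = 10)
S = 81 (S = ((3 + 2*(-2)) + 10)**2 = ((3 - 4) + 10)**2 = (-1 + 10)**2 = 9**2 = 81)
S**2 = 81**2 = 6561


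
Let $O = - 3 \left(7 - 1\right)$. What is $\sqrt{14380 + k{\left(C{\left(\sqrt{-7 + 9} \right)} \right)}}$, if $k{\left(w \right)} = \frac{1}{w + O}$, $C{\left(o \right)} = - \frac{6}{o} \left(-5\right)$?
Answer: $\frac{\sqrt{-776517 + 647100 \sqrt{2}}}{3 \sqrt{-6 + 5 \sqrt{2}}} \approx 119.92$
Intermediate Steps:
$O = -18$ ($O = \left(-3\right) 6 = -18$)
$C{\left(o \right)} = \frac{30}{o}$
$k{\left(w \right)} = \frac{1}{-18 + w}$ ($k{\left(w \right)} = \frac{1}{w - 18} = \frac{1}{-18 + w}$)
$\sqrt{14380 + k{\left(C{\left(\sqrt{-7 + 9} \right)} \right)}} = \sqrt{14380 + \frac{1}{-18 + \frac{30}{\sqrt{-7 + 9}}}} = \sqrt{14380 + \frac{1}{-18 + \frac{30}{\sqrt{2}}}} = \sqrt{14380 + \frac{1}{-18 + 30 \frac{\sqrt{2}}{2}}} = \sqrt{14380 + \frac{1}{-18 + 15 \sqrt{2}}}$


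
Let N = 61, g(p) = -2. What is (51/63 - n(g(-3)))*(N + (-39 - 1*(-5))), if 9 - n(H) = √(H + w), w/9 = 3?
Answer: -603/7 ≈ -86.143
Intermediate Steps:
w = 27 (w = 9*3 = 27)
n(H) = 9 - √(27 + H) (n(H) = 9 - √(H + 27) = 9 - √(27 + H))
(51/63 - n(g(-3)))*(N + (-39 - 1*(-5))) = (51/63 - (9 - √(27 - 2)))*(61 + (-39 - 1*(-5))) = (51*(1/63) - (9 - √25))*(61 + (-39 + 5)) = (17/21 - (9 - 1*5))*(61 - 34) = (17/21 - (9 - 5))*27 = (17/21 - 1*4)*27 = (17/21 - 4)*27 = -67/21*27 = -603/7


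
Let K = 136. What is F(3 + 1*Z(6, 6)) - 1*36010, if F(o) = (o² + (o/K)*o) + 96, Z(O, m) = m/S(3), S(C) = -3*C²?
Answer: -395542999/11016 ≈ -35906.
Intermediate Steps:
Z(O, m) = -m/27 (Z(O, m) = m/((-3*3²)) = m/((-3*9)) = m/(-27) = m*(-1/27) = -m/27)
F(o) = 96 + 137*o²/136 (F(o) = (o² + (o/136)*o) + 96 = (o² + o²/136) + 96 = 137*o²/136 + 96 = 96 + 137*o²/136)
F(3 + 1*Z(6, 6)) - 1*36010 = (96 + 137*(3 + 1*(-1/27*6))²/136) - 1*36010 = (96 + 137*(3 + 1*(-2/9))²/136) - 36010 = (96 + 137*(3 - 2/9)²/136) - 36010 = (96 + 137*(25/9)²/136) - 36010 = (96 + (137/136)*(625/81)) - 36010 = (96 + 85625/11016) - 36010 = 1143161/11016 - 36010 = -395542999/11016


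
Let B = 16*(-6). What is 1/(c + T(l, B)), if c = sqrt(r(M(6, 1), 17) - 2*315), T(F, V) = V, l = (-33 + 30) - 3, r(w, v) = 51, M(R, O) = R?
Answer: -32/3265 - I*sqrt(579)/9795 ≈ -0.0098009 - 0.0024566*I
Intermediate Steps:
l = -6 (l = -3 - 3 = -6)
B = -96
c = I*sqrt(579) (c = sqrt(51 - 2*315) = sqrt(51 - 630) = sqrt(-579) = I*sqrt(579) ≈ 24.062*I)
1/(c + T(l, B)) = 1/(I*sqrt(579) - 96) = 1/(-96 + I*sqrt(579))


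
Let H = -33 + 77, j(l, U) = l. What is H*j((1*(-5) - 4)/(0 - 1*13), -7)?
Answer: 396/13 ≈ 30.462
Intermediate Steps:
H = 44
H*j((1*(-5) - 4)/(0 - 1*13), -7) = 44*((1*(-5) - 4)/(0 - 1*13)) = 44*((-5 - 4)/(0 - 13)) = 44*(-9/(-13)) = 44*(-9*(-1/13)) = 44*(9/13) = 396/13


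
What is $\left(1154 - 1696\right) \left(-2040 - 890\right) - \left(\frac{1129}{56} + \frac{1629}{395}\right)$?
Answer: $\frac{35127350021}{22120} \approx 1.588 \cdot 10^{6}$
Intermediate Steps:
$\left(1154 - 1696\right) \left(-2040 - 890\right) - \left(\frac{1129}{56} + \frac{1629}{395}\right) = \left(-542\right) \left(-2930\right) - \left(1129 \cdot \frac{1}{56} + 1629 \cdot \frac{1}{395}\right) = 1588060 - \left(\frac{1129}{56} + \frac{1629}{395}\right) = 1588060 - \frac{537179}{22120} = \frac{35127350021}{22120}$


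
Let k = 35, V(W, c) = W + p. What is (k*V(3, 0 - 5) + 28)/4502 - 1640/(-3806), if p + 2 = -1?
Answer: 1872462/4283653 ≈ 0.43712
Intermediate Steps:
p = -3 (p = -2 - 1 = -3)
V(W, c) = -3 + W (V(W, c) = W - 3 = -3 + W)
(k*V(3, 0 - 5) + 28)/4502 - 1640/(-3806) = (35*(-3 + 3) + 28)/4502 - 1640/(-3806) = (35*0 + 28)*(1/4502) - 1640*(-1/3806) = (0 + 28)*(1/4502) + 820/1903 = 28*(1/4502) + 820/1903 = 14/2251 + 820/1903 = 1872462/4283653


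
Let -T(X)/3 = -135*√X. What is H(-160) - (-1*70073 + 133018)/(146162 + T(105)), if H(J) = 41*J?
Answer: -140039666147730/21346107619 + 25492725*√105/21346107619 ≈ -6560.4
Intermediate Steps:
T(X) = 405*√X (T(X) = -(-405)*√X = 405*√X)
H(-160) - (-1*70073 + 133018)/(146162 + T(105)) = 41*(-160) - (-1*70073 + 133018)/(146162 + 405*√105) = -6560 - (-70073 + 133018)/(146162 + 405*√105) = -6560 - 62945/(146162 + 405*√105)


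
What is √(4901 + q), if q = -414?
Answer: √4487 ≈ 66.985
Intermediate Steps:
√(4901 + q) = √(4901 - 414) = √4487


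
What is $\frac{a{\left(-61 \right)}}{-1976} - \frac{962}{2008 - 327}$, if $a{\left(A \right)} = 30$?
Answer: $- \frac{975671}{1660828} \approx -0.58746$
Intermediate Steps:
$\frac{a{\left(-61 \right)}}{-1976} - \frac{962}{2008 - 327} = \frac{30}{-1976} - \frac{962}{2008 - 327} = 30 \left(- \frac{1}{1976}\right) - \frac{962}{2008 - 327} = - \frac{15}{988} - \frac{962}{1681} = - \frac{975671}{1660828}$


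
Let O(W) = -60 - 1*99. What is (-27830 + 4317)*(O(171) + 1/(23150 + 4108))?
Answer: 14557976539/3894 ≈ 3.7386e+6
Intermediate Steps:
O(W) = -159 (O(W) = -60 - 99 = -159)
(-27830 + 4317)*(O(171) + 1/(23150 + 4108)) = (-27830 + 4317)*(-159 + 1/(23150 + 4108)) = -23513*(-159 + 1/27258) = -23513*(-4334021/27258) = 14557976539/3894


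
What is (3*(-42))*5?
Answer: -630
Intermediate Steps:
(3*(-42))*5 = -126*5 = -630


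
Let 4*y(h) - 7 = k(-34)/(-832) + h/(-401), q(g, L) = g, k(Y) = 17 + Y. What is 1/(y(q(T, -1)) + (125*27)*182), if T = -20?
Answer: 1334528/819736182881 ≈ 1.6280e-6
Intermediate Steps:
y(h) = 5841/3328 - h/1604 (y(h) = 7/4 + ((17 - 34)/(-832) + h/(-401))/4 = 7/4 + (-17*(-1/832) + h*(-1/401))/4 = 7/4 + (17/832 - h/401)/4 = 7/4 + (17/3328 - h/1604) = 5841/3328 - h/1604)
1/(y(q(T, -1)) + (125*27)*182) = 1/((5841/3328 - 1/1604*(-20)) + (125*27)*182) = 1/((5841/3328 + 5/401) + 3375*182) = 1/(2358881/1334528 + 614250) = 1/(819736182881/1334528) = 1334528/819736182881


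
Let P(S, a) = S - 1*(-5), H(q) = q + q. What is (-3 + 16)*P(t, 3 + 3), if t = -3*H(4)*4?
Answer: -1183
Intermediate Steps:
H(q) = 2*q
t = -96 (t = -6*4*4 = -3*8*4 = -24*4 = -96)
P(S, a) = 5 + S (P(S, a) = S + 5 = 5 + S)
(-3 + 16)*P(t, 3 + 3) = (-3 + 16)*(5 - 96) = 13*(-91) = -1183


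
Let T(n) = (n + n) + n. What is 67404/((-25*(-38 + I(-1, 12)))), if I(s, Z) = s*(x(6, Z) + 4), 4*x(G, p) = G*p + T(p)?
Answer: 22468/575 ≈ 39.075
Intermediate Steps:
T(n) = 3*n (T(n) = 2*n + n = 3*n)
x(G, p) = 3*p/4 + G*p/4 (x(G, p) = (G*p + 3*p)/4 = (3*p + G*p)/4 = 3*p/4 + G*p/4)
I(s, Z) = s*(4 + 9*Z/4) (I(s, Z) = s*(Z*(3 + 6)/4 + 4) = s*((¼)*Z*9 + 4) = s*(9*Z/4 + 4) = s*(4 + 9*Z/4))
67404/((-25*(-38 + I(-1, 12)))) = 67404/((-25*(-38 + (¼)*(-1)*(16 + 9*12)))) = 67404/((-25*(-38 + (¼)*(-1)*(16 + 108)))) = 67404/((-25*(-38 + (¼)*(-1)*124))) = 67404/((-25*(-38 - 31))) = 67404/((-25*(-69))) = 67404/1725 = 67404*(1/1725) = 22468/575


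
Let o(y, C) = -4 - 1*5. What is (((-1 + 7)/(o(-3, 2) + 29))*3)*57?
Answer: 513/10 ≈ 51.300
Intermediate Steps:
o(y, C) = -9 (o(y, C) = -4 - 5 = -9)
(((-1 + 7)/(o(-3, 2) + 29))*3)*57 = (((-1 + 7)/(-9 + 29))*3)*57 = ((6/20)*3)*57 = ((6*(1/20))*3)*57 = ((3/10)*3)*57 = (9/10)*57 = 513/10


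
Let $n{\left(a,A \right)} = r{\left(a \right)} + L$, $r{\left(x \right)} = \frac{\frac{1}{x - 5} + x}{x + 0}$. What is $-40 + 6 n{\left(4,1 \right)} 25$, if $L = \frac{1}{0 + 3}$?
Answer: $\frac{245}{2} \approx 122.5$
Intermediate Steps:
$r{\left(x \right)} = \frac{x + \frac{1}{-5 + x}}{x}$ ($r{\left(x \right)} = \frac{\frac{1}{-5 + x} + x}{x} = \frac{x + \frac{1}{-5 + x}}{x}$)
$L = \frac{1}{3} \approx 0.33333$
$n{\left(a,A \right)} = \frac{1}{3} + \frac{1 + a^{2} - 5 a}{a \left(-5 + a\right)}$ ($n{\left(a,A \right)} = \frac{1 + a^{2} - 5 a}{a \left(-5 + a\right)} + \frac{1}{3} = \frac{1}{3} + \frac{1 + a^{2} - 5 a}{a \left(-5 + a\right)}$)
$-40 + 6 n{\left(4,1 \right)} 25 = -40 + 6 \frac{3 - 80 + 4 \cdot 4^{2}}{3 \cdot 4 \left(-5 + 4\right)} 25 = -40 + 6 \cdot \frac{1}{3} \cdot \frac{1}{4} \frac{1}{-1} \left(3 - 80 + 4 \cdot 16\right) 25 = -40 + 6 \cdot \frac{1}{3} \cdot \frac{1}{4} \left(-1\right) \left(3 - 80 + 64\right) 25 = -40 + 6 \cdot \frac{1}{3} \cdot \frac{1}{4} \left(-1\right) \left(-13\right) 25 = -40 + 6 \cdot \frac{13}{12} \cdot 25 = -40 + \frac{13}{2} \cdot 25 = -40 + \frac{325}{2} = \frac{245}{2}$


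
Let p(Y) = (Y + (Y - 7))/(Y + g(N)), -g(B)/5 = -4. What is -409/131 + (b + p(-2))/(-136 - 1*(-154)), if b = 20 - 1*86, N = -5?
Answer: -289585/42444 ≈ -6.8228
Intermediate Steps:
b = -66 (b = 20 - 86 = -66)
g(B) = 20 (g(B) = -5*(-4) = 20)
p(Y) = (-7 + 2*Y)/(20 + Y) (p(Y) = (Y + (Y - 7))/(Y + 20) = (Y + (-7 + Y))/(20 + Y) = (-7 + 2*Y)/(20 + Y))
-409/131 + (b + p(-2))/(-136 - 1*(-154)) = -409/131 + (-66 + (-7 + 2*(-2))/(20 - 2))/(-136 - 1*(-154)) = -409*1/131 + (-66 + (-7 - 4)/18)/(-136 + 154) = -409/131 + (-66 + (1/18)*(-11))/18 = -409/131 + (-66 - 11/18)*(1/18) = -409/131 - 1199/18*1/18 = -409/131 - 1199/324 = -289585/42444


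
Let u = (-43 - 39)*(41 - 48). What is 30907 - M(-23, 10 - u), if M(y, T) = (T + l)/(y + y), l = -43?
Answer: 1421115/46 ≈ 30894.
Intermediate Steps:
u = 574 (u = -82*(-7) = 574)
M(y, T) = (-43 + T)/(2*y) (M(y, T) = (T - 43)/(y + y) = (-43 + T)/((2*y)) = (-43 + T)*(1/(2*y)) = (-43 + T)/(2*y))
30907 - M(-23, 10 - u) = 30907 - (-43 + (10 - 1*574))/(2*(-23)) = 30907 - (-1)*(-43 + (10 - 574))/(2*23) = 30907 - (-1)*(-43 - 564)/(2*23) = 30907 - (-1)*(-607)/(2*23) = 30907 - 1*607/46 = 30907 - 607/46 = 1421115/46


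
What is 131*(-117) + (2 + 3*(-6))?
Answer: -15343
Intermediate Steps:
131*(-117) + (2 + 3*(-6)) = -15327 + (2 - 18) = -15327 - 16 = -15343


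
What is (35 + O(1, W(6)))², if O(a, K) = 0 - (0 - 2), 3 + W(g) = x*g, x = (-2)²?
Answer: 1369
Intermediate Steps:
x = 4
W(g) = -3 + 4*g
O(a, K) = 2 (O(a, K) = 0 - 1*(-2) = 0 + 2 = 2)
(35 + O(1, W(6)))² = (35 + 2)² = 37² = 1369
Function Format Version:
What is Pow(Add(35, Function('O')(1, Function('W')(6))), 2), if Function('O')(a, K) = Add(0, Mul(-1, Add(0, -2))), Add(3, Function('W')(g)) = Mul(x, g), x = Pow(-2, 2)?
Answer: 1369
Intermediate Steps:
x = 4
Function('W')(g) = Add(-3, Mul(4, g))
Function('O')(a, K) = 2 (Function('O')(a, K) = Add(0, Mul(-1, -2)) = Add(0, 2) = 2)
Pow(Add(35, Function('O')(1, Function('W')(6))), 2) = Pow(Add(35, 2), 2) = Pow(37, 2) = 1369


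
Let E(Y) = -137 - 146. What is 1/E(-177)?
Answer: -1/283 ≈ -0.0035336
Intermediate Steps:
E(Y) = -283
1/E(-177) = 1/(-283) = -1/283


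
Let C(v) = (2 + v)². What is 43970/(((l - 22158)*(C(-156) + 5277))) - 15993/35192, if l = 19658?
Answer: -58038000737/127540207000 ≈ -0.45506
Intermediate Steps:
43970/(((l - 22158)*(C(-156) + 5277))) - 15993/35192 = 43970/(((19658 - 22158)*((2 - 156)² + 5277))) - 15993/35192 = 43970/((-2500*((-154)² + 5277))) - 15993*1/35192 = 43970/((-2500*(23716 + 5277))) - 15993/35192 = 43970/((-2500*28993)) - 15993/35192 = 43970/(-72482500) - 15993/35192 = 43970*(-1/72482500) - 15993/35192 = -4397/7248250 - 15993/35192 = -58038000737/127540207000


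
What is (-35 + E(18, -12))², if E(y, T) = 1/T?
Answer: 177241/144 ≈ 1230.8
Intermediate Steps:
(-35 + E(18, -12))² = (-35 + 1/(-12))² = (-35 - 1/12)² = (-421/12)² = 177241/144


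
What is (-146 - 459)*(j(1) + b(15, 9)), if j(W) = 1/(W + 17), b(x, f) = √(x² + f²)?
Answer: -605/18 - 1815*√34 ≈ -10617.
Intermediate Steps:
b(x, f) = √(f² + x²)
j(W) = 1/(17 + W)
(-146 - 459)*(j(1) + b(15, 9)) = (-146 - 459)*(1/(17 + 1) + √(9² + 15²)) = -605*(1/18 + √(81 + 225)) = -605*(1/18 + √306) = -605*(1/18 + 3*√34) = -605/18 - 1815*√34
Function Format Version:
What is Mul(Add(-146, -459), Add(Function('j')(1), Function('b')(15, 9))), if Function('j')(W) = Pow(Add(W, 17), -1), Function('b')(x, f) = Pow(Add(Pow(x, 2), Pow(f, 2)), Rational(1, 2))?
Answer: Add(Rational(-605, 18), Mul(-1815, Pow(34, Rational(1, 2)))) ≈ -10617.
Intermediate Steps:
Function('b')(x, f) = Pow(Add(Pow(f, 2), Pow(x, 2)), Rational(1, 2))
Function('j')(W) = Pow(Add(17, W), -1)
Mul(Add(-146, -459), Add(Function('j')(1), Function('b')(15, 9))) = Mul(Add(-146, -459), Add(Pow(Add(17, 1), -1), Pow(Add(Pow(9, 2), Pow(15, 2)), Rational(1, 2)))) = Mul(-605, Add(Pow(18, -1), Pow(Add(81, 225), Rational(1, 2)))) = Mul(-605, Add(Rational(1, 18), Pow(306, Rational(1, 2)))) = Mul(-605, Add(Rational(1, 18), Mul(3, Pow(34, Rational(1, 2))))) = Add(Rational(-605, 18), Mul(-1815, Pow(34, Rational(1, 2))))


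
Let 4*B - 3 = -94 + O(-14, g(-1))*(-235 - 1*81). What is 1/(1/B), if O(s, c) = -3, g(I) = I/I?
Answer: 857/4 ≈ 214.25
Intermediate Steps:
g(I) = 1
B = 857/4 (B = ¾ + (-94 - 3*(-235 - 1*81))/4 = ¾ + (-94 - 3*(-235 - 81))/4 = ¾ + (-94 - 3*(-316))/4 = ¾ + (-94 + 948)/4 = ¾ + (¼)*854 = ¾ + 427/2 = 857/4 ≈ 214.25)
1/(1/B) = 1/(1/(857/4)) = 1/(4/857) = 857/4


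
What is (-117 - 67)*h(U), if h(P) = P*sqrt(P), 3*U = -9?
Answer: 552*I*sqrt(3) ≈ 956.09*I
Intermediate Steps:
U = -3 (U = (1/3)*(-9) = -3)
h(P) = P**(3/2)
(-117 - 67)*h(U) = (-117 - 67)*(-3)**(3/2) = -(-552)*I*sqrt(3) = 552*I*sqrt(3)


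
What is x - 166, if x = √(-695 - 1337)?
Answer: -166 + 4*I*√127 ≈ -166.0 + 45.078*I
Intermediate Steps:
x = 4*I*√127 (x = √(-2032) = 4*I*√127 ≈ 45.078*I)
x - 166 = 4*I*√127 - 166 = -166 + 4*I*√127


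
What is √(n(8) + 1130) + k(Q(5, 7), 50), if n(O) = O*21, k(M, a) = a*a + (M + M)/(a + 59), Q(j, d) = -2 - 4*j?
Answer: 272456/109 + √1298 ≈ 2535.6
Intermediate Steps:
k(M, a) = a² + 2*M/(59 + a) (k(M, a) = a² + (2*M)/(59 + a) = a² + 2*M/(59 + a))
n(O) = 21*O
√(n(8) + 1130) + k(Q(5, 7), 50) = √(21*8 + 1130) + (50³ + 2*(-2 - 4*5) + 59*50²)/(59 + 50) = √(168 + 1130) + (125000 + 2*(-2 - 20) + 59*2500)/109 = √1298 + (125000 + 2*(-22) + 147500)/109 = √1298 + (125000 - 44 + 147500)/109 = √1298 + (1/109)*272456 = √1298 + 272456/109 = 272456/109 + √1298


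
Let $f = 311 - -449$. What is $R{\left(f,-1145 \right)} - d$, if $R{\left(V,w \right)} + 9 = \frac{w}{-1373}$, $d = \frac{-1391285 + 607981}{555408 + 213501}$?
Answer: $- \frac{7545531316}{1055712057} \approx -7.1473$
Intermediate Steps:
$f = 760$ ($f = 311 + 449 = 760$)
$d = - \frac{783304}{768909} \approx -1.0187$
$R{\left(V,w \right)} = -9 - \frac{w}{1373}$ ($R{\left(V,w \right)} = -9 + \frac{w}{-1373} = -9 + w \left(- \frac{1}{1373}\right) = -9 - \frac{w}{1373}$)
$R{\left(f,-1145 \right)} - d = \left(-9 - - \frac{1145}{1373}\right) - - \frac{783304}{768909} = \left(-9 + \frac{1145}{1373}\right) + \frac{783304}{768909} = - \frac{11212}{1373} + \frac{783304}{768909} = - \frac{7545531316}{1055712057}$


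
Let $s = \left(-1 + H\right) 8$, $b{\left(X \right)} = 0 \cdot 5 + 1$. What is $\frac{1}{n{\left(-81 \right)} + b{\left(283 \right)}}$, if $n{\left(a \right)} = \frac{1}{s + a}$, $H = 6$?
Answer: $\frac{41}{40} \approx 1.025$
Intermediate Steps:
$b{\left(X \right)} = 1$ ($b{\left(X \right)} = 0 + 1 = 1$)
$s = 40$ ($s = \left(-1 + 6\right) 8 = 5 \cdot 8 = 40$)
$n{\left(a \right)} = \frac{1}{40 + a}$
$\frac{1}{n{\left(-81 \right)} + b{\left(283 \right)}} = \frac{1}{\frac{1}{40 - 81} + 1} = \frac{1}{\frac{1}{-41} + 1} = \frac{1}{- \frac{1}{41} + 1} = \frac{1}{\frac{40}{41}} = \frac{41}{40}$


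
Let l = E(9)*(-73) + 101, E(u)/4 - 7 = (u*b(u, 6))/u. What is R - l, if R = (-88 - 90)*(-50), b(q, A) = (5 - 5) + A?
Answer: 12595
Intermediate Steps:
b(q, A) = A (b(q, A) = 0 + A = A)
E(u) = 52 (E(u) = 28 + 4*((u*6)/u) = 28 + 4*((6*u)/u) = 28 + 4*6 = 28 + 24 = 52)
R = 8900 (R = -178*(-50) = 8900)
l = -3695 (l = 52*(-73) + 101 = -3796 + 101 = -3695)
R - l = 8900 - 1*(-3695) = 8900 + 3695 = 12595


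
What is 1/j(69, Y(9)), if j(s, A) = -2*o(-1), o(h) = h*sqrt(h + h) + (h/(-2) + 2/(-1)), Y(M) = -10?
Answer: 3/17 - 2*I*sqrt(2)/17 ≈ 0.17647 - 0.16638*I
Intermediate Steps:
o(h) = -2 - h/2 + sqrt(2)*h**(3/2) (o(h) = h*sqrt(2*h) + (h*(-1/2) + 2*(-1)) = h*(sqrt(2)*sqrt(h)) + (-h/2 - 2) = sqrt(2)*h**(3/2) + (-2 - h/2) = -2 - h/2 + sqrt(2)*h**(3/2))
j(s, A) = 3 + 2*I*sqrt(2) (j(s, A) = -2*(-2 - 1/2*(-1) + sqrt(2)*(-1)**(3/2)) = -2*(-2 + 1/2 + sqrt(2)*(-I)) = -2*(-2 + 1/2 - I*sqrt(2)) = -2*(-3/2 - I*sqrt(2)) = 3 + 2*I*sqrt(2))
1/j(69, Y(9)) = 1/(3 + 2*I*sqrt(2))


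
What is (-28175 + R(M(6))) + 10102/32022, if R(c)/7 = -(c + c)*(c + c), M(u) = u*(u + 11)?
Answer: -5115301306/16011 ≈ -3.1949e+5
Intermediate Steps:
M(u) = u*(11 + u)
R(c) = -28*c² (R(c) = 7*(-(c + c)*(c + c)) = 7*(-2*c*2*c) = 7*(-4*c²) = -28*c²)
(-28175 + R(M(6))) + 10102/32022 = (-28175 - 28*36*(11 + 6)²) + 10102/32022 = (-28175 - 28*(6*17)²) + 10102*(1/32022) = (-28175 - 28*102²) + 5051/16011 = (-28175 - 28*10404) + 5051/16011 = (-28175 - 291312) + 5051/16011 = -319487 + 5051/16011 = -5115301306/16011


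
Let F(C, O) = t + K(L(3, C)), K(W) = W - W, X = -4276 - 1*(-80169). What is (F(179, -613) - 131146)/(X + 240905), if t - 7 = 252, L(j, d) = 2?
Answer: -130887/316798 ≈ -0.41316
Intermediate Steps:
X = 75893 (X = -4276 + 80169 = 75893)
K(W) = 0
t = 259 (t = 7 + 252 = 259)
F(C, O) = 259 (F(C, O) = 259 + 0 = 259)
(F(179, -613) - 131146)/(X + 240905) = (259 - 131146)/(75893 + 240905) = -130887/316798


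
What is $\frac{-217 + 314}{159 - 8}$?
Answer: $\frac{97}{151} \approx 0.64238$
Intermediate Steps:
$\frac{-217 + 314}{159 - 8} = \frac{97}{159 - 8} = \frac{97}{151}$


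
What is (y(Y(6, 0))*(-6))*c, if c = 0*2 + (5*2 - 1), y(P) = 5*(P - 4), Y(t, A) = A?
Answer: 1080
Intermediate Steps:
y(P) = -20 + 5*P (y(P) = 5*(-4 + P) = -20 + 5*P)
c = 9 (c = 0 + (10 - 1) = 0 + 9 = 9)
(y(Y(6, 0))*(-6))*c = ((-20 + 5*0)*(-6))*9 = ((-20 + 0)*(-6))*9 = -20*(-6)*9 = 120*9 = 1080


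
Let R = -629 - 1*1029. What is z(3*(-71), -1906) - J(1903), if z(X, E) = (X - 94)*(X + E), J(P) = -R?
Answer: 648875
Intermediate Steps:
R = -1658 (R = -629 - 1029 = -1658)
J(P) = 1658 (J(P) = -1*(-1658) = 1658)
z(X, E) = (-94 + X)*(E + X)
z(3*(-71), -1906) - J(1903) = ((3*(-71))² - 94*(-1906) - 282*(-71) - 5718*(-71)) - 1*1658 = ((-213)² + 179164 - 94*(-213) - 1906*(-213)) - 1658 = (45369 + 179164 + 20022 + 405978) - 1658 = 650533 - 1658 = 648875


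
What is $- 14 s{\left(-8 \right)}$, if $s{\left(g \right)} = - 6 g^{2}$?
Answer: $5376$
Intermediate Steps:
$- 14 s{\left(-8 \right)} = - 14 \left(- 6 \left(-8\right)^{2}\right) = - 14 \left(\left(-6\right) 64\right) = \left(-14\right) \left(-384\right) = 5376$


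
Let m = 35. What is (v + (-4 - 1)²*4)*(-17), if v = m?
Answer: -2295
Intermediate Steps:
v = 35
(v + (-4 - 1)²*4)*(-17) = (35 + (-4 - 1)²*4)*(-17) = (35 + (-5)²*4)*(-17) = (35 + 25*4)*(-17) = (35 + 100)*(-17) = 135*(-17) = -2295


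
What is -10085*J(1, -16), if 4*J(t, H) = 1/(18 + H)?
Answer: -10085/8 ≈ -1260.6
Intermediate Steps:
J(t, H) = 1/(4*(18 + H))
-10085*J(1, -16) = -10085/(4*(18 - 16)) = -10085/(4*2) = -10085*⅛ = -10085/8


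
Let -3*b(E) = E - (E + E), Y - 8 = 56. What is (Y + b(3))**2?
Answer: 4225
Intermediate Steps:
Y = 64 (Y = 8 + 56 = 64)
b(E) = E/3 (b(E) = -(E - (E + E))/3 = -(E - 2*E)/3 = -(-1)*E/3 = E/3)
(Y + b(3))**2 = (64 + (1/3)*3)**2 = (64 + 1)**2 = 65**2 = 4225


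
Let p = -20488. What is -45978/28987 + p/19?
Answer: -594759238/550753 ≈ -1079.9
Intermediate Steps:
-45978/28987 + p/19 = -45978/28987 - 20488/19 = -594759238/550753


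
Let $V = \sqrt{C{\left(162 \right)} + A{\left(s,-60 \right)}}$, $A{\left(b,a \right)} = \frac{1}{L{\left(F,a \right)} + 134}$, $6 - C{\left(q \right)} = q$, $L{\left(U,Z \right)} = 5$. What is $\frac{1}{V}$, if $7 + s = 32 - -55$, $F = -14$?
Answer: $- \frac{i \sqrt{3013937}}{21683} \approx - 0.080066 i$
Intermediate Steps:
$s = 80$ ($s = -7 + \left(32 - -55\right) = -7 + \left(32 + 55\right) = -7 + 87 = 80$)
$C{\left(q \right)} = 6 - q$
$A{\left(b,a \right)} = \frac{1}{139}$ ($A{\left(b,a \right)} = \frac{1}{5 + 134} = \frac{1}{139}$)
$V = \frac{i \sqrt{3013937}}{139}$ ($V = \sqrt{\left(6 - 162\right) + \frac{1}{139}} = \sqrt{-156 + \frac{1}{139}} = \sqrt{- \frac{21683}{139}} = \frac{i \sqrt{3013937}}{139} \approx 12.49 i$)
$\frac{1}{V} = \frac{1}{\frac{1}{139} i \sqrt{3013937}} = - \frac{i \sqrt{3013937}}{21683}$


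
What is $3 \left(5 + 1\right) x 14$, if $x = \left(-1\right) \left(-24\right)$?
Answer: $6048$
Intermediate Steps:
$x = 24$
$3 \left(5 + 1\right) x 14 = 3 \left(5 + 1\right) 24 \cdot 14 = 3 \cdot 6 \cdot 24 \cdot 14 = 18 \cdot 24 \cdot 14 = 432 \cdot 14 = 6048$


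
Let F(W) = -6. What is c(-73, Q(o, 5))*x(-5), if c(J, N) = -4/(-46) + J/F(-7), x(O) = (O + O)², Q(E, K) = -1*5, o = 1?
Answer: 84550/69 ≈ 1225.4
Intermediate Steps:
Q(E, K) = -5
x(O) = 4*O² (x(O) = (2*O)² = 4*O²)
c(J, N) = 2/23 - J/6 (c(J, N) = -4/(-46) + J/(-6) = -4*(-1/46) + J*(-⅙) = 2/23 - J/6)
c(-73, Q(o, 5))*x(-5) = (2/23 - ⅙*(-73))*(4*(-5)²) = (2/23 + 73/6)*(4*25) = (1691/138)*100 = 84550/69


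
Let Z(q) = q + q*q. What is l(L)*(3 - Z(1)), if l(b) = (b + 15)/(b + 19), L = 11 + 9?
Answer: 35/39 ≈ 0.89744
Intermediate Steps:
Z(q) = q + q**2
L = 20
l(b) = (15 + b)/(19 + b)
l(L)*(3 - Z(1)) = ((15 + 20)/(19 + 20))*(3 - (1 + 1)) = (35/39)*(3 - 2) = ((1/39)*35)*(3 - 1*2) = 35*(3 - 2)/39 = (35/39)*1 = 35/39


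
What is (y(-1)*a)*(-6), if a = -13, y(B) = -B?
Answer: 78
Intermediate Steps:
(y(-1)*a)*(-6) = (-1*(-1)*(-13))*(-6) = (1*(-13))*(-6) = -13*(-6) = 78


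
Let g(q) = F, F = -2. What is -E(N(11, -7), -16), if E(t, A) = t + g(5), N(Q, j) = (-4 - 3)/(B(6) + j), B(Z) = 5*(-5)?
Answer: 57/32 ≈ 1.7813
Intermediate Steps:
B(Z) = -25
g(q) = -2
N(Q, j) = -7/(-25 + j) (N(Q, j) = (-4 - 3)/(-25 + j) = -7/(-25 + j))
E(t, A) = -2 + t (E(t, A) = t - 2 = -2 + t)
-E(N(11, -7), -16) = -(-2 - 7/(-25 - 7)) = -(-2 - 7/(-32)) = -(-2 - 7*(-1/32)) = -(-2 + 7/32) = -1*(-57/32) = 57/32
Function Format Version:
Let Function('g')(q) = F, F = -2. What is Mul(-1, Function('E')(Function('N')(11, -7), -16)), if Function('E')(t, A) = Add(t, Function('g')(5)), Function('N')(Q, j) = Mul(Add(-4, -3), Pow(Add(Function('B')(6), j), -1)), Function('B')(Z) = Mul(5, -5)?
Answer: Rational(57, 32) ≈ 1.7813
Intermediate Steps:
Function('B')(Z) = -25
Function('g')(q) = -2
Function('N')(Q, j) = Mul(-7, Pow(Add(-25, j), -1)) (Function('N')(Q, j) = Mul(Add(-4, -3), Pow(Add(-25, j), -1)) = Mul(-7, Pow(Add(-25, j), -1)))
Function('E')(t, A) = Add(-2, t) (Function('E')(t, A) = Add(t, -2) = Add(-2, t))
Mul(-1, Function('E')(Function('N')(11, -7), -16)) = Mul(-1, Add(-2, Mul(-7, Pow(Add(-25, -7), -1)))) = Mul(-1, Add(-2, Mul(-7, Pow(-32, -1)))) = Mul(-1, Add(-2, Mul(-7, Rational(-1, 32)))) = Mul(-1, Add(-2, Rational(7, 32))) = Mul(-1, Rational(-57, 32)) = Rational(57, 32)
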